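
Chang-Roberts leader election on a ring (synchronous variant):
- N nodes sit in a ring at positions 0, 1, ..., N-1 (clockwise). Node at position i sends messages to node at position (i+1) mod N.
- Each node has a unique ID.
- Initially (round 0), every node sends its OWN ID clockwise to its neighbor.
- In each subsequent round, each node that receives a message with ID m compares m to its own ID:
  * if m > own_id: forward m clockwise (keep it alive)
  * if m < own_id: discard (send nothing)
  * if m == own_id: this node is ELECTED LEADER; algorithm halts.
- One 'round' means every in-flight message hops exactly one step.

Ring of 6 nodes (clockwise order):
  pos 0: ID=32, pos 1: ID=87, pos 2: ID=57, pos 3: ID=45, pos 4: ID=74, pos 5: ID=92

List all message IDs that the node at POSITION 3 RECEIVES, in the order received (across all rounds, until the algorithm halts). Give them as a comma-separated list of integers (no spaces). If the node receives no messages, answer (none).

Round 1: pos1(id87) recv 32: drop; pos2(id57) recv 87: fwd; pos3(id45) recv 57: fwd; pos4(id74) recv 45: drop; pos5(id92) recv 74: drop; pos0(id32) recv 92: fwd
Round 2: pos3(id45) recv 87: fwd; pos4(id74) recv 57: drop; pos1(id87) recv 92: fwd
Round 3: pos4(id74) recv 87: fwd; pos2(id57) recv 92: fwd
Round 4: pos5(id92) recv 87: drop; pos3(id45) recv 92: fwd
Round 5: pos4(id74) recv 92: fwd
Round 6: pos5(id92) recv 92: ELECTED

Answer: 57,87,92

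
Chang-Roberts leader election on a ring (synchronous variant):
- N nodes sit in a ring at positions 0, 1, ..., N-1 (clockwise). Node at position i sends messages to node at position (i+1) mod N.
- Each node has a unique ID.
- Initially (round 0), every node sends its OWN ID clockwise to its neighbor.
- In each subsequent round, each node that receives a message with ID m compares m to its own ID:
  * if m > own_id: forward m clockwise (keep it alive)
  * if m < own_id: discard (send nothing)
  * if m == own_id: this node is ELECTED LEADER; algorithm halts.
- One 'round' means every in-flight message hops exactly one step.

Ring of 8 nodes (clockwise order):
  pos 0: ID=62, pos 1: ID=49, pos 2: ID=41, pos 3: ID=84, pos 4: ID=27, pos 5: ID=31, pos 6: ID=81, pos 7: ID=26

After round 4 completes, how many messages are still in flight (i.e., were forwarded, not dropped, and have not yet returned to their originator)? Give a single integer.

Answer: 2

Derivation:
Round 1: pos1(id49) recv 62: fwd; pos2(id41) recv 49: fwd; pos3(id84) recv 41: drop; pos4(id27) recv 84: fwd; pos5(id31) recv 27: drop; pos6(id81) recv 31: drop; pos7(id26) recv 81: fwd; pos0(id62) recv 26: drop
Round 2: pos2(id41) recv 62: fwd; pos3(id84) recv 49: drop; pos5(id31) recv 84: fwd; pos0(id62) recv 81: fwd
Round 3: pos3(id84) recv 62: drop; pos6(id81) recv 84: fwd; pos1(id49) recv 81: fwd
Round 4: pos7(id26) recv 84: fwd; pos2(id41) recv 81: fwd
After round 4: 2 messages still in flight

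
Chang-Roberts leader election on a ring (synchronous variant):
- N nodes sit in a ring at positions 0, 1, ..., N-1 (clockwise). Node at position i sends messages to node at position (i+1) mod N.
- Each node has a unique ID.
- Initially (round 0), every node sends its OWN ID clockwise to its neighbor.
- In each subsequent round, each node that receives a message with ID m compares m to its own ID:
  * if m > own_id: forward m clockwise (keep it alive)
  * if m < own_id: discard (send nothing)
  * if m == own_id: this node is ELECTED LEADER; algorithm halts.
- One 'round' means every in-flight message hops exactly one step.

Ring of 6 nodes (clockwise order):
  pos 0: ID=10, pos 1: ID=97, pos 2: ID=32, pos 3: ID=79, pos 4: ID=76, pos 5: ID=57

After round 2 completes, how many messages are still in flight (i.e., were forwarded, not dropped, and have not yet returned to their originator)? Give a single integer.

Round 1: pos1(id97) recv 10: drop; pos2(id32) recv 97: fwd; pos3(id79) recv 32: drop; pos4(id76) recv 79: fwd; pos5(id57) recv 76: fwd; pos0(id10) recv 57: fwd
Round 2: pos3(id79) recv 97: fwd; pos5(id57) recv 79: fwd; pos0(id10) recv 76: fwd; pos1(id97) recv 57: drop
After round 2: 3 messages still in flight

Answer: 3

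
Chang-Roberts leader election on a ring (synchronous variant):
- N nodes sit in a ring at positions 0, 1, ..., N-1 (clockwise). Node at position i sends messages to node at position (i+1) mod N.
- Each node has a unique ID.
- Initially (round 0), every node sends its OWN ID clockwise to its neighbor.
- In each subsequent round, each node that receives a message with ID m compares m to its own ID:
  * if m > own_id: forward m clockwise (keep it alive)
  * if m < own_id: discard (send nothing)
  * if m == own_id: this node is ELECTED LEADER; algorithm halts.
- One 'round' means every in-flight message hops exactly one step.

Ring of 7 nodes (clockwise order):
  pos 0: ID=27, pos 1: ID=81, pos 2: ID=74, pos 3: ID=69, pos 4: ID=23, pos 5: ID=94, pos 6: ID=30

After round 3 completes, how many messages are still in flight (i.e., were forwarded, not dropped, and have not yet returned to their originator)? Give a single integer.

Answer: 2

Derivation:
Round 1: pos1(id81) recv 27: drop; pos2(id74) recv 81: fwd; pos3(id69) recv 74: fwd; pos4(id23) recv 69: fwd; pos5(id94) recv 23: drop; pos6(id30) recv 94: fwd; pos0(id27) recv 30: fwd
Round 2: pos3(id69) recv 81: fwd; pos4(id23) recv 74: fwd; pos5(id94) recv 69: drop; pos0(id27) recv 94: fwd; pos1(id81) recv 30: drop
Round 3: pos4(id23) recv 81: fwd; pos5(id94) recv 74: drop; pos1(id81) recv 94: fwd
After round 3: 2 messages still in flight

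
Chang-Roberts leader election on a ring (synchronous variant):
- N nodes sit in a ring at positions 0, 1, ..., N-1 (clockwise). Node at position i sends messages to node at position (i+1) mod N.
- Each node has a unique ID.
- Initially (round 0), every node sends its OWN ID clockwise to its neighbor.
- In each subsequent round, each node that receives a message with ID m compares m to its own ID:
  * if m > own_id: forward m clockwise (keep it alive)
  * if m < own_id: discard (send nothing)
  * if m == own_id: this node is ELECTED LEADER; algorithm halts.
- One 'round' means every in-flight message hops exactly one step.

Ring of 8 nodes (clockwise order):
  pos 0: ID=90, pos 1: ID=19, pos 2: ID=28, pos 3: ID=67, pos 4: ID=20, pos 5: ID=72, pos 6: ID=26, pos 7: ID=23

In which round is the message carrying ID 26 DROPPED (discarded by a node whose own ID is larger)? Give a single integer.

Answer: 2

Derivation:
Round 1: pos1(id19) recv 90: fwd; pos2(id28) recv 19: drop; pos3(id67) recv 28: drop; pos4(id20) recv 67: fwd; pos5(id72) recv 20: drop; pos6(id26) recv 72: fwd; pos7(id23) recv 26: fwd; pos0(id90) recv 23: drop
Round 2: pos2(id28) recv 90: fwd; pos5(id72) recv 67: drop; pos7(id23) recv 72: fwd; pos0(id90) recv 26: drop
Round 3: pos3(id67) recv 90: fwd; pos0(id90) recv 72: drop
Round 4: pos4(id20) recv 90: fwd
Round 5: pos5(id72) recv 90: fwd
Round 6: pos6(id26) recv 90: fwd
Round 7: pos7(id23) recv 90: fwd
Round 8: pos0(id90) recv 90: ELECTED
Message ID 26 originates at pos 6; dropped at pos 0 in round 2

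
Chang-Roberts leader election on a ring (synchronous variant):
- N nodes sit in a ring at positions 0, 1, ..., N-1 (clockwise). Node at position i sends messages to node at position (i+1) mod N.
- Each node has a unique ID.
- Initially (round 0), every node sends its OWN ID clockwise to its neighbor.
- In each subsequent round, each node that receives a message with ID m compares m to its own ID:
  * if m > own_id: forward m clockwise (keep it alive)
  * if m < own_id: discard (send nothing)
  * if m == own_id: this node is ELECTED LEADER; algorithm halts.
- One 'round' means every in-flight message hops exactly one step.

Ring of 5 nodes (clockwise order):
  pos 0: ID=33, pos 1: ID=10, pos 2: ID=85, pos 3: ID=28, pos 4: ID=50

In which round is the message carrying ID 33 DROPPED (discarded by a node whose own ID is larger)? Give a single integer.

Round 1: pos1(id10) recv 33: fwd; pos2(id85) recv 10: drop; pos3(id28) recv 85: fwd; pos4(id50) recv 28: drop; pos0(id33) recv 50: fwd
Round 2: pos2(id85) recv 33: drop; pos4(id50) recv 85: fwd; pos1(id10) recv 50: fwd
Round 3: pos0(id33) recv 85: fwd; pos2(id85) recv 50: drop
Round 4: pos1(id10) recv 85: fwd
Round 5: pos2(id85) recv 85: ELECTED
Message ID 33 originates at pos 0; dropped at pos 2 in round 2

Answer: 2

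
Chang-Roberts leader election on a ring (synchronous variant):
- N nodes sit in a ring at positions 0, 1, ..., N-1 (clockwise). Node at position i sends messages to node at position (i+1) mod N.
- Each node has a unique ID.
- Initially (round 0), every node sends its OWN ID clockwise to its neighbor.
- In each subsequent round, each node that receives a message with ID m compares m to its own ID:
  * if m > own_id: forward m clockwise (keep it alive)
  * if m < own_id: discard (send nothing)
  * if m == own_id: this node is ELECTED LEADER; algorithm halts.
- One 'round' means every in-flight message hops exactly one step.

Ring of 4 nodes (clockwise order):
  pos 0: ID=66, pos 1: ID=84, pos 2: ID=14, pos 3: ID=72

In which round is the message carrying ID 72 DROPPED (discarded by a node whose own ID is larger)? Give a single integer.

Round 1: pos1(id84) recv 66: drop; pos2(id14) recv 84: fwd; pos3(id72) recv 14: drop; pos0(id66) recv 72: fwd
Round 2: pos3(id72) recv 84: fwd; pos1(id84) recv 72: drop
Round 3: pos0(id66) recv 84: fwd
Round 4: pos1(id84) recv 84: ELECTED
Message ID 72 originates at pos 3; dropped at pos 1 in round 2

Answer: 2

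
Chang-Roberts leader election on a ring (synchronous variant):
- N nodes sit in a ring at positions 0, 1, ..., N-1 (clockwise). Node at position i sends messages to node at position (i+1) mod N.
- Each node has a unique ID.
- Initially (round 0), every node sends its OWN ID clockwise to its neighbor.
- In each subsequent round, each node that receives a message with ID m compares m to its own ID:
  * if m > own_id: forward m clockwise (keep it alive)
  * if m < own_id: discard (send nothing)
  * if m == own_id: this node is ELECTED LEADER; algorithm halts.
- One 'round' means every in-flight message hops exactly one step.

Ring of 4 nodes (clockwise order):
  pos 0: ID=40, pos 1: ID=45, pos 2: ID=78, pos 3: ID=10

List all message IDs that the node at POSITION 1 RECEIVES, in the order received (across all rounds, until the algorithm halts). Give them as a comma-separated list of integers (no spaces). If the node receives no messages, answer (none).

Round 1: pos1(id45) recv 40: drop; pos2(id78) recv 45: drop; pos3(id10) recv 78: fwd; pos0(id40) recv 10: drop
Round 2: pos0(id40) recv 78: fwd
Round 3: pos1(id45) recv 78: fwd
Round 4: pos2(id78) recv 78: ELECTED

Answer: 40,78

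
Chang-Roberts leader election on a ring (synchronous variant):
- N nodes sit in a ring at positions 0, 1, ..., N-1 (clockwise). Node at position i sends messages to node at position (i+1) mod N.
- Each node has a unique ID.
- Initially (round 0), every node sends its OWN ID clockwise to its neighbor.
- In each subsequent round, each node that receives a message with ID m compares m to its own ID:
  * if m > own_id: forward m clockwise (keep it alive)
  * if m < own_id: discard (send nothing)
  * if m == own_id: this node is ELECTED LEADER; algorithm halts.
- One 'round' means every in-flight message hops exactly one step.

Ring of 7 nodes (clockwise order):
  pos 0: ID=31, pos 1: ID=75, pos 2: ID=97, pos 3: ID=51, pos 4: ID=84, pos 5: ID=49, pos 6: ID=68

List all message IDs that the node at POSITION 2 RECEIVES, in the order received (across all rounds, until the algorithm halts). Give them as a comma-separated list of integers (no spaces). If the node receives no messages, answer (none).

Round 1: pos1(id75) recv 31: drop; pos2(id97) recv 75: drop; pos3(id51) recv 97: fwd; pos4(id84) recv 51: drop; pos5(id49) recv 84: fwd; pos6(id68) recv 49: drop; pos0(id31) recv 68: fwd
Round 2: pos4(id84) recv 97: fwd; pos6(id68) recv 84: fwd; pos1(id75) recv 68: drop
Round 3: pos5(id49) recv 97: fwd; pos0(id31) recv 84: fwd
Round 4: pos6(id68) recv 97: fwd; pos1(id75) recv 84: fwd
Round 5: pos0(id31) recv 97: fwd; pos2(id97) recv 84: drop
Round 6: pos1(id75) recv 97: fwd
Round 7: pos2(id97) recv 97: ELECTED

Answer: 75,84,97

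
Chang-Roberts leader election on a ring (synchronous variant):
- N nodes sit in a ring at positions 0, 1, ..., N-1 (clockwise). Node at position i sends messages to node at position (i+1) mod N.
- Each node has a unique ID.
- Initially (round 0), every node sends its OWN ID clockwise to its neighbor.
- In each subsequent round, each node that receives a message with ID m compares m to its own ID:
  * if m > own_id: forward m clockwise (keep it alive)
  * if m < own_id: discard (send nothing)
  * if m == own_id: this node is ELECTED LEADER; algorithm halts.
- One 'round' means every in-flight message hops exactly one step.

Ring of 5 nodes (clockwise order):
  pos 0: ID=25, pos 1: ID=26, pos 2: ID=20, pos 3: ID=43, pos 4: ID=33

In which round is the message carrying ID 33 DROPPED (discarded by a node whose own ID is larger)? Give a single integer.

Answer: 4

Derivation:
Round 1: pos1(id26) recv 25: drop; pos2(id20) recv 26: fwd; pos3(id43) recv 20: drop; pos4(id33) recv 43: fwd; pos0(id25) recv 33: fwd
Round 2: pos3(id43) recv 26: drop; pos0(id25) recv 43: fwd; pos1(id26) recv 33: fwd
Round 3: pos1(id26) recv 43: fwd; pos2(id20) recv 33: fwd
Round 4: pos2(id20) recv 43: fwd; pos3(id43) recv 33: drop
Round 5: pos3(id43) recv 43: ELECTED
Message ID 33 originates at pos 4; dropped at pos 3 in round 4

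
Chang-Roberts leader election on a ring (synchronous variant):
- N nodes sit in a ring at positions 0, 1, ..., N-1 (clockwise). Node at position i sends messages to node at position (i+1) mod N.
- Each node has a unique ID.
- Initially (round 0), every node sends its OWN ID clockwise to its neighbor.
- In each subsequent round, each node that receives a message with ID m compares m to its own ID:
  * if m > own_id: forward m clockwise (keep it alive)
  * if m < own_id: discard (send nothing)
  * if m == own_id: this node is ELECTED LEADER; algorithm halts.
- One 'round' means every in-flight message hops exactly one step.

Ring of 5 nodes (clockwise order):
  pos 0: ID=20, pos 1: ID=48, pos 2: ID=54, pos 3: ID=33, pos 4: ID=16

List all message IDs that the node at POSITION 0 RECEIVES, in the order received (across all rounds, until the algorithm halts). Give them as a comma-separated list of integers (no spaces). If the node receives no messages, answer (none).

Answer: 16,33,54

Derivation:
Round 1: pos1(id48) recv 20: drop; pos2(id54) recv 48: drop; pos3(id33) recv 54: fwd; pos4(id16) recv 33: fwd; pos0(id20) recv 16: drop
Round 2: pos4(id16) recv 54: fwd; pos0(id20) recv 33: fwd
Round 3: pos0(id20) recv 54: fwd; pos1(id48) recv 33: drop
Round 4: pos1(id48) recv 54: fwd
Round 5: pos2(id54) recv 54: ELECTED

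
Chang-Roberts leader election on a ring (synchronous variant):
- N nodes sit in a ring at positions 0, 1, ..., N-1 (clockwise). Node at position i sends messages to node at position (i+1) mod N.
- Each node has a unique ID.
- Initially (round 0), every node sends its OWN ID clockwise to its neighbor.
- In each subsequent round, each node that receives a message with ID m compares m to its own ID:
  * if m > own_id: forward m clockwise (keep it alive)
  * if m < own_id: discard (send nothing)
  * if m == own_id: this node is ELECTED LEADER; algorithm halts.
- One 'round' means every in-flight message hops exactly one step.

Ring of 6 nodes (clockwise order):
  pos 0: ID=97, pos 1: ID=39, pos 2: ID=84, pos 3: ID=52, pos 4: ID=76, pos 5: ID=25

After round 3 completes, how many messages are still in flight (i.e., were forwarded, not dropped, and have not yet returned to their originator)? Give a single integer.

Answer: 2

Derivation:
Round 1: pos1(id39) recv 97: fwd; pos2(id84) recv 39: drop; pos3(id52) recv 84: fwd; pos4(id76) recv 52: drop; pos5(id25) recv 76: fwd; pos0(id97) recv 25: drop
Round 2: pos2(id84) recv 97: fwd; pos4(id76) recv 84: fwd; pos0(id97) recv 76: drop
Round 3: pos3(id52) recv 97: fwd; pos5(id25) recv 84: fwd
After round 3: 2 messages still in flight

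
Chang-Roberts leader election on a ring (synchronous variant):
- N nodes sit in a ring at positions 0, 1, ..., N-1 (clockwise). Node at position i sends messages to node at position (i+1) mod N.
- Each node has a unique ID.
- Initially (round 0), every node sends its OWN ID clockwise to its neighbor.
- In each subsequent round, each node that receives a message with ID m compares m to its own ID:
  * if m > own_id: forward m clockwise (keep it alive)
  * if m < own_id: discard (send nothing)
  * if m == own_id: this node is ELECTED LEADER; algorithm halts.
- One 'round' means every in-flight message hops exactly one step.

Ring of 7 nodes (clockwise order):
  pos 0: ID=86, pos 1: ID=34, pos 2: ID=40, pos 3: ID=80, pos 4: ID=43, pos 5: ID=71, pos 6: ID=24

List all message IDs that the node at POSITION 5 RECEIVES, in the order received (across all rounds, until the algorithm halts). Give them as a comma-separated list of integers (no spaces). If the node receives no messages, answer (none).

Round 1: pos1(id34) recv 86: fwd; pos2(id40) recv 34: drop; pos3(id80) recv 40: drop; pos4(id43) recv 80: fwd; pos5(id71) recv 43: drop; pos6(id24) recv 71: fwd; pos0(id86) recv 24: drop
Round 2: pos2(id40) recv 86: fwd; pos5(id71) recv 80: fwd; pos0(id86) recv 71: drop
Round 3: pos3(id80) recv 86: fwd; pos6(id24) recv 80: fwd
Round 4: pos4(id43) recv 86: fwd; pos0(id86) recv 80: drop
Round 5: pos5(id71) recv 86: fwd
Round 6: pos6(id24) recv 86: fwd
Round 7: pos0(id86) recv 86: ELECTED

Answer: 43,80,86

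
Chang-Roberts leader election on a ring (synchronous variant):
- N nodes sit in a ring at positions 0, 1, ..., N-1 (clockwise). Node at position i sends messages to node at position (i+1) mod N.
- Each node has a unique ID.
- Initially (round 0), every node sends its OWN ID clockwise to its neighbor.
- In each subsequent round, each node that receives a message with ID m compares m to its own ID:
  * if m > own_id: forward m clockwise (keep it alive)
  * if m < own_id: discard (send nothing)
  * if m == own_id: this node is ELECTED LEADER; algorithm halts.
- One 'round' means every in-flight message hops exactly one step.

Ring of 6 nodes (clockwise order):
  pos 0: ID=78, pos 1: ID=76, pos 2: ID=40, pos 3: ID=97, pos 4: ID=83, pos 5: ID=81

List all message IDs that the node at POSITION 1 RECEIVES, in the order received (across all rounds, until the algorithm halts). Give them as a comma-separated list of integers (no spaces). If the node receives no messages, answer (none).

Round 1: pos1(id76) recv 78: fwd; pos2(id40) recv 76: fwd; pos3(id97) recv 40: drop; pos4(id83) recv 97: fwd; pos5(id81) recv 83: fwd; pos0(id78) recv 81: fwd
Round 2: pos2(id40) recv 78: fwd; pos3(id97) recv 76: drop; pos5(id81) recv 97: fwd; pos0(id78) recv 83: fwd; pos1(id76) recv 81: fwd
Round 3: pos3(id97) recv 78: drop; pos0(id78) recv 97: fwd; pos1(id76) recv 83: fwd; pos2(id40) recv 81: fwd
Round 4: pos1(id76) recv 97: fwd; pos2(id40) recv 83: fwd; pos3(id97) recv 81: drop
Round 5: pos2(id40) recv 97: fwd; pos3(id97) recv 83: drop
Round 6: pos3(id97) recv 97: ELECTED

Answer: 78,81,83,97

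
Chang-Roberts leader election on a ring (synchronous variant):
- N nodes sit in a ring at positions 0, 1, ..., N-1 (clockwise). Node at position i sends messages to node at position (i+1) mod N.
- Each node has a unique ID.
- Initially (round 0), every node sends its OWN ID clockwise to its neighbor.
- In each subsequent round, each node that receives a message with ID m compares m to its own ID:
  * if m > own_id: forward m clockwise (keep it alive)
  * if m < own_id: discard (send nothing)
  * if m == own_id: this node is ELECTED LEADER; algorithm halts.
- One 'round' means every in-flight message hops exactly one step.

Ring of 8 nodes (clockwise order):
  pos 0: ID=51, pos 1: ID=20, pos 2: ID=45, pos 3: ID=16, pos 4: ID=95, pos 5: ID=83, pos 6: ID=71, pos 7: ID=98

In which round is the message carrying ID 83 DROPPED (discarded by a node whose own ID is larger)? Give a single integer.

Round 1: pos1(id20) recv 51: fwd; pos2(id45) recv 20: drop; pos3(id16) recv 45: fwd; pos4(id95) recv 16: drop; pos5(id83) recv 95: fwd; pos6(id71) recv 83: fwd; pos7(id98) recv 71: drop; pos0(id51) recv 98: fwd
Round 2: pos2(id45) recv 51: fwd; pos4(id95) recv 45: drop; pos6(id71) recv 95: fwd; pos7(id98) recv 83: drop; pos1(id20) recv 98: fwd
Round 3: pos3(id16) recv 51: fwd; pos7(id98) recv 95: drop; pos2(id45) recv 98: fwd
Round 4: pos4(id95) recv 51: drop; pos3(id16) recv 98: fwd
Round 5: pos4(id95) recv 98: fwd
Round 6: pos5(id83) recv 98: fwd
Round 7: pos6(id71) recv 98: fwd
Round 8: pos7(id98) recv 98: ELECTED
Message ID 83 originates at pos 5; dropped at pos 7 in round 2

Answer: 2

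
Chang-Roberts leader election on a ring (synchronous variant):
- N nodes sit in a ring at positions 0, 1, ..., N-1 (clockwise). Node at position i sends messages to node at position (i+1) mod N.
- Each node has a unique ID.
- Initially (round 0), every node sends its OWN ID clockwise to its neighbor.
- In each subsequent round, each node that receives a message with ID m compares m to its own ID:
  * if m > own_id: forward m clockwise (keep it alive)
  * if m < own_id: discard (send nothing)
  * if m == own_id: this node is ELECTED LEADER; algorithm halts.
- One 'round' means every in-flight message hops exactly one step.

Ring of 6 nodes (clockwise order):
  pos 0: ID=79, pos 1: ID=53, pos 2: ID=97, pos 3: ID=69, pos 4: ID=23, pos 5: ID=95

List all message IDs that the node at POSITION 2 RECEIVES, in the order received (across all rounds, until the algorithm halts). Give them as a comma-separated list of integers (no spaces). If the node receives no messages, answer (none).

Round 1: pos1(id53) recv 79: fwd; pos2(id97) recv 53: drop; pos3(id69) recv 97: fwd; pos4(id23) recv 69: fwd; pos5(id95) recv 23: drop; pos0(id79) recv 95: fwd
Round 2: pos2(id97) recv 79: drop; pos4(id23) recv 97: fwd; pos5(id95) recv 69: drop; pos1(id53) recv 95: fwd
Round 3: pos5(id95) recv 97: fwd; pos2(id97) recv 95: drop
Round 4: pos0(id79) recv 97: fwd
Round 5: pos1(id53) recv 97: fwd
Round 6: pos2(id97) recv 97: ELECTED

Answer: 53,79,95,97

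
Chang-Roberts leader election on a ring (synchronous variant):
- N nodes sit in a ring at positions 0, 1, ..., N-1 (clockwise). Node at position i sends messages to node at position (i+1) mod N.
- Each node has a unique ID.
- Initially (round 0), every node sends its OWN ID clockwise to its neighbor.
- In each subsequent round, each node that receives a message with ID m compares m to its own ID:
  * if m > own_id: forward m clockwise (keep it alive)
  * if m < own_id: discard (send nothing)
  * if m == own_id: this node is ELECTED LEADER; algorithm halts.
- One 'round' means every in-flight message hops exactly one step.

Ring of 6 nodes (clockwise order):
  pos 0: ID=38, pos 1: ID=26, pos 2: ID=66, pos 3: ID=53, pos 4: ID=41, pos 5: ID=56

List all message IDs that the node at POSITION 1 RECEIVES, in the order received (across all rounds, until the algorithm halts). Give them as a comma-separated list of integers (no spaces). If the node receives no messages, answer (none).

Round 1: pos1(id26) recv 38: fwd; pos2(id66) recv 26: drop; pos3(id53) recv 66: fwd; pos4(id41) recv 53: fwd; pos5(id56) recv 41: drop; pos0(id38) recv 56: fwd
Round 2: pos2(id66) recv 38: drop; pos4(id41) recv 66: fwd; pos5(id56) recv 53: drop; pos1(id26) recv 56: fwd
Round 3: pos5(id56) recv 66: fwd; pos2(id66) recv 56: drop
Round 4: pos0(id38) recv 66: fwd
Round 5: pos1(id26) recv 66: fwd
Round 6: pos2(id66) recv 66: ELECTED

Answer: 38,56,66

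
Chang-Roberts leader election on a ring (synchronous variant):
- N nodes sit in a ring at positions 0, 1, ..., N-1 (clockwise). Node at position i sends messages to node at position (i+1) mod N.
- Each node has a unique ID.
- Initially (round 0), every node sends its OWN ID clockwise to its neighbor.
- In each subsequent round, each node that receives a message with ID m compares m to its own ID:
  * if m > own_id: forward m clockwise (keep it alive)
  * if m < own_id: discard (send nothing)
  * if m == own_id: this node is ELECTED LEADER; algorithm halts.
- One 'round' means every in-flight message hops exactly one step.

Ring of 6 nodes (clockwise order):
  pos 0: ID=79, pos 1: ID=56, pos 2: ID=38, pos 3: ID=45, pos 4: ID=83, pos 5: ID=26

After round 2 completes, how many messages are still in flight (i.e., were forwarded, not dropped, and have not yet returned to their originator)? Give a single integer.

Answer: 3

Derivation:
Round 1: pos1(id56) recv 79: fwd; pos2(id38) recv 56: fwd; pos3(id45) recv 38: drop; pos4(id83) recv 45: drop; pos5(id26) recv 83: fwd; pos0(id79) recv 26: drop
Round 2: pos2(id38) recv 79: fwd; pos3(id45) recv 56: fwd; pos0(id79) recv 83: fwd
After round 2: 3 messages still in flight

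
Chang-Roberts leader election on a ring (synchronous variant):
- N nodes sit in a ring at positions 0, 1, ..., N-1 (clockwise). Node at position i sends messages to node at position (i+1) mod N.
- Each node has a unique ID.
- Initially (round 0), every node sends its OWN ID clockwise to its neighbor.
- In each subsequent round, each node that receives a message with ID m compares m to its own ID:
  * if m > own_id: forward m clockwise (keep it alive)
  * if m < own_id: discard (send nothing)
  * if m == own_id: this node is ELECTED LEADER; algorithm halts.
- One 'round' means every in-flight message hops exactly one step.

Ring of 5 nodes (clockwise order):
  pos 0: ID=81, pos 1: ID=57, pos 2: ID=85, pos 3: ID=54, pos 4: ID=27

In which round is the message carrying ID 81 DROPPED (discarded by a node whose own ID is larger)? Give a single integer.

Answer: 2

Derivation:
Round 1: pos1(id57) recv 81: fwd; pos2(id85) recv 57: drop; pos3(id54) recv 85: fwd; pos4(id27) recv 54: fwd; pos0(id81) recv 27: drop
Round 2: pos2(id85) recv 81: drop; pos4(id27) recv 85: fwd; pos0(id81) recv 54: drop
Round 3: pos0(id81) recv 85: fwd
Round 4: pos1(id57) recv 85: fwd
Round 5: pos2(id85) recv 85: ELECTED
Message ID 81 originates at pos 0; dropped at pos 2 in round 2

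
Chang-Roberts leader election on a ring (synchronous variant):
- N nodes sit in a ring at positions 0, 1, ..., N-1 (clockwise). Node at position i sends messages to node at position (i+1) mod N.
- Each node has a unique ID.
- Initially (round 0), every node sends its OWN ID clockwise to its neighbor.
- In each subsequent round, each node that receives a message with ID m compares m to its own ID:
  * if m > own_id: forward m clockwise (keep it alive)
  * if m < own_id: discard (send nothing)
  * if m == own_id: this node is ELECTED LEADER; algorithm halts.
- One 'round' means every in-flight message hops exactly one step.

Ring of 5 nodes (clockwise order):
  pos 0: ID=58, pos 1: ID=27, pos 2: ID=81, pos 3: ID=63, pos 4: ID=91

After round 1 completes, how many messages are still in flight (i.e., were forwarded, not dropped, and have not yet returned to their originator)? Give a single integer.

Round 1: pos1(id27) recv 58: fwd; pos2(id81) recv 27: drop; pos3(id63) recv 81: fwd; pos4(id91) recv 63: drop; pos0(id58) recv 91: fwd
After round 1: 3 messages still in flight

Answer: 3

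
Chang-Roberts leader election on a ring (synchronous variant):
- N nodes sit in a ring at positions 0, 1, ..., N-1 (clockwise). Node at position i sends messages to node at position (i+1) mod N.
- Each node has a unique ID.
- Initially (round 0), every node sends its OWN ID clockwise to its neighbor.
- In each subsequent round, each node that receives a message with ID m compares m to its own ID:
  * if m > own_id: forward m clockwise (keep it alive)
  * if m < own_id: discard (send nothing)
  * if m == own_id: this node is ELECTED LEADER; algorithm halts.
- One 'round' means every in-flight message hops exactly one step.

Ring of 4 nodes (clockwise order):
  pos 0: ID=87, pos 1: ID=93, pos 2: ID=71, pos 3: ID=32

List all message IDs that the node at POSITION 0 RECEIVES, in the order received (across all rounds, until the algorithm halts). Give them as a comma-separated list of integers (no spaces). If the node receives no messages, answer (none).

Answer: 32,71,93

Derivation:
Round 1: pos1(id93) recv 87: drop; pos2(id71) recv 93: fwd; pos3(id32) recv 71: fwd; pos0(id87) recv 32: drop
Round 2: pos3(id32) recv 93: fwd; pos0(id87) recv 71: drop
Round 3: pos0(id87) recv 93: fwd
Round 4: pos1(id93) recv 93: ELECTED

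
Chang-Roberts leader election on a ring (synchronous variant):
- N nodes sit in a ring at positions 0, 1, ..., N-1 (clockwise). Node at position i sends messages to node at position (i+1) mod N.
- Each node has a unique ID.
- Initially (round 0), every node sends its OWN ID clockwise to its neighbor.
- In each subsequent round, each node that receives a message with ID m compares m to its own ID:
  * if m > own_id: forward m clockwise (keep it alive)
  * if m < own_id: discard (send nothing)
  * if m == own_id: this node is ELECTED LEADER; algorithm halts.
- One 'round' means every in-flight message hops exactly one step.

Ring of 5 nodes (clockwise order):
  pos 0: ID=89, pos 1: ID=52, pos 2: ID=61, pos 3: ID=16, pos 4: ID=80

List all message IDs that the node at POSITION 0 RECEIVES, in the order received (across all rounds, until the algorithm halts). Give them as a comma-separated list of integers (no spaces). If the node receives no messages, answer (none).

Answer: 80,89

Derivation:
Round 1: pos1(id52) recv 89: fwd; pos2(id61) recv 52: drop; pos3(id16) recv 61: fwd; pos4(id80) recv 16: drop; pos0(id89) recv 80: drop
Round 2: pos2(id61) recv 89: fwd; pos4(id80) recv 61: drop
Round 3: pos3(id16) recv 89: fwd
Round 4: pos4(id80) recv 89: fwd
Round 5: pos0(id89) recv 89: ELECTED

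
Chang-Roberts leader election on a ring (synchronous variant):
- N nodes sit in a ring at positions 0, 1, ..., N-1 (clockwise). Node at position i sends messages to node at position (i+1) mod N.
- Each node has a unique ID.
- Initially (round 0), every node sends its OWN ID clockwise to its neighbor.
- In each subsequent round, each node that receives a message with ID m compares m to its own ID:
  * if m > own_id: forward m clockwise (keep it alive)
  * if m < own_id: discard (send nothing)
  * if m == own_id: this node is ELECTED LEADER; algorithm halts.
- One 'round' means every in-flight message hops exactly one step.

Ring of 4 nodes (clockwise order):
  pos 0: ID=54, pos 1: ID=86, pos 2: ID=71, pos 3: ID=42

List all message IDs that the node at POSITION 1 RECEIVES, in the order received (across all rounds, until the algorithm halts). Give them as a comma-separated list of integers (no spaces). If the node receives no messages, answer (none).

Round 1: pos1(id86) recv 54: drop; pos2(id71) recv 86: fwd; pos3(id42) recv 71: fwd; pos0(id54) recv 42: drop
Round 2: pos3(id42) recv 86: fwd; pos0(id54) recv 71: fwd
Round 3: pos0(id54) recv 86: fwd; pos1(id86) recv 71: drop
Round 4: pos1(id86) recv 86: ELECTED

Answer: 54,71,86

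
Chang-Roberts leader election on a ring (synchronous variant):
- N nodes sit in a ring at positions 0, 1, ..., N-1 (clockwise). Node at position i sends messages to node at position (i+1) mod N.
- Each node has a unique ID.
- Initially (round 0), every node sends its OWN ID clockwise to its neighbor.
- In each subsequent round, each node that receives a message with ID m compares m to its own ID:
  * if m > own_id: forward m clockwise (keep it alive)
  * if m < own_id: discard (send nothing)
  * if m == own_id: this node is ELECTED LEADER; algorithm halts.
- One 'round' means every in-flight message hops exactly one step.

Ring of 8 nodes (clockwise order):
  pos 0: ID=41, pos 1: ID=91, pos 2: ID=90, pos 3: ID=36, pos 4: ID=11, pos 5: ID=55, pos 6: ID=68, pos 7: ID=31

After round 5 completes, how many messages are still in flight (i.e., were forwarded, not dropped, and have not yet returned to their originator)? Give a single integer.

Answer: 2

Derivation:
Round 1: pos1(id91) recv 41: drop; pos2(id90) recv 91: fwd; pos3(id36) recv 90: fwd; pos4(id11) recv 36: fwd; pos5(id55) recv 11: drop; pos6(id68) recv 55: drop; pos7(id31) recv 68: fwd; pos0(id41) recv 31: drop
Round 2: pos3(id36) recv 91: fwd; pos4(id11) recv 90: fwd; pos5(id55) recv 36: drop; pos0(id41) recv 68: fwd
Round 3: pos4(id11) recv 91: fwd; pos5(id55) recv 90: fwd; pos1(id91) recv 68: drop
Round 4: pos5(id55) recv 91: fwd; pos6(id68) recv 90: fwd
Round 5: pos6(id68) recv 91: fwd; pos7(id31) recv 90: fwd
After round 5: 2 messages still in flight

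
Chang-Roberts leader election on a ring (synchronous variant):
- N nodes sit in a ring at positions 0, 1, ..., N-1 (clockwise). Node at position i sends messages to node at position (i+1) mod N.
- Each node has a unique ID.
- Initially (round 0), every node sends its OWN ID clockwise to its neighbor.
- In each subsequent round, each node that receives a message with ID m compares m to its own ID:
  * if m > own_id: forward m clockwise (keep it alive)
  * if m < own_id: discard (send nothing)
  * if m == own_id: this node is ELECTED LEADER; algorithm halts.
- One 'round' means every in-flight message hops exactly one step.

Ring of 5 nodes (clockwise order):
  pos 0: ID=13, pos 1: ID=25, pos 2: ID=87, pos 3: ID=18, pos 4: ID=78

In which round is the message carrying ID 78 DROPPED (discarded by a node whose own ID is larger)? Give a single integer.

Answer: 3

Derivation:
Round 1: pos1(id25) recv 13: drop; pos2(id87) recv 25: drop; pos3(id18) recv 87: fwd; pos4(id78) recv 18: drop; pos0(id13) recv 78: fwd
Round 2: pos4(id78) recv 87: fwd; pos1(id25) recv 78: fwd
Round 3: pos0(id13) recv 87: fwd; pos2(id87) recv 78: drop
Round 4: pos1(id25) recv 87: fwd
Round 5: pos2(id87) recv 87: ELECTED
Message ID 78 originates at pos 4; dropped at pos 2 in round 3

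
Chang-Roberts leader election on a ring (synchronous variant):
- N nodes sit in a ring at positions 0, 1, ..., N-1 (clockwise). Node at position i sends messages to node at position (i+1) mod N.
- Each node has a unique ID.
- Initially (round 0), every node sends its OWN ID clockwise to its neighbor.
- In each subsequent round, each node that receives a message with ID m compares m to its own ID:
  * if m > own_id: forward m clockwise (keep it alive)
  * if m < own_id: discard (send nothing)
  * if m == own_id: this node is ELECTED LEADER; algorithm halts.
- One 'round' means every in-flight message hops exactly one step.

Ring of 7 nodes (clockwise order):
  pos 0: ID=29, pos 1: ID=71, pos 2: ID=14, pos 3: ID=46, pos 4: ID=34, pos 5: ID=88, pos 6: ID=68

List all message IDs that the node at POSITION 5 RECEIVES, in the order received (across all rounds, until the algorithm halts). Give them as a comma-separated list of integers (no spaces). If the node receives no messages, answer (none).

Round 1: pos1(id71) recv 29: drop; pos2(id14) recv 71: fwd; pos3(id46) recv 14: drop; pos4(id34) recv 46: fwd; pos5(id88) recv 34: drop; pos6(id68) recv 88: fwd; pos0(id29) recv 68: fwd
Round 2: pos3(id46) recv 71: fwd; pos5(id88) recv 46: drop; pos0(id29) recv 88: fwd; pos1(id71) recv 68: drop
Round 3: pos4(id34) recv 71: fwd; pos1(id71) recv 88: fwd
Round 4: pos5(id88) recv 71: drop; pos2(id14) recv 88: fwd
Round 5: pos3(id46) recv 88: fwd
Round 6: pos4(id34) recv 88: fwd
Round 7: pos5(id88) recv 88: ELECTED

Answer: 34,46,71,88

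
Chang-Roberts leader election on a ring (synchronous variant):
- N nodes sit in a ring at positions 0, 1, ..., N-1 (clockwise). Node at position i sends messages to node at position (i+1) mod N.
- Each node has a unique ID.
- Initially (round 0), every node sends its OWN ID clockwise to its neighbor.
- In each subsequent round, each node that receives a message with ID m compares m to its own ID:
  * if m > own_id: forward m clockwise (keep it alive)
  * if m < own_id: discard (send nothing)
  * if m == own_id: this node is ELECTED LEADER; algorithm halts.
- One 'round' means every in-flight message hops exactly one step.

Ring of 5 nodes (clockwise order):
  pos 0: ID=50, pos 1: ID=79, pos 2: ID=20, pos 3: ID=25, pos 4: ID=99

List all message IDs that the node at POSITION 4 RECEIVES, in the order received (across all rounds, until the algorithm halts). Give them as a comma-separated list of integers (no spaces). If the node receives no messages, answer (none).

Answer: 25,79,99

Derivation:
Round 1: pos1(id79) recv 50: drop; pos2(id20) recv 79: fwd; pos3(id25) recv 20: drop; pos4(id99) recv 25: drop; pos0(id50) recv 99: fwd
Round 2: pos3(id25) recv 79: fwd; pos1(id79) recv 99: fwd
Round 3: pos4(id99) recv 79: drop; pos2(id20) recv 99: fwd
Round 4: pos3(id25) recv 99: fwd
Round 5: pos4(id99) recv 99: ELECTED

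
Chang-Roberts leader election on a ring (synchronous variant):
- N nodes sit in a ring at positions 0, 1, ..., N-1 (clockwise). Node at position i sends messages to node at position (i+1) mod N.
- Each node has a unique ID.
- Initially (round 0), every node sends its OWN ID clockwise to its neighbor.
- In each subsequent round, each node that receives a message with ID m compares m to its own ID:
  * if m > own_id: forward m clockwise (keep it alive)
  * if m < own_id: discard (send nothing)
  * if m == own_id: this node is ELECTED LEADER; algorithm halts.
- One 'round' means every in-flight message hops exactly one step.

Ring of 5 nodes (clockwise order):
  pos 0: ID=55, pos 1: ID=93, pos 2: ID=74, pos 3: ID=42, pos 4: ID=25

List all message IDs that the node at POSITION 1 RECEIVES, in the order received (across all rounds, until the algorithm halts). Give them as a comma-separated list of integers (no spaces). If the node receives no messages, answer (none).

Round 1: pos1(id93) recv 55: drop; pos2(id74) recv 93: fwd; pos3(id42) recv 74: fwd; pos4(id25) recv 42: fwd; pos0(id55) recv 25: drop
Round 2: pos3(id42) recv 93: fwd; pos4(id25) recv 74: fwd; pos0(id55) recv 42: drop
Round 3: pos4(id25) recv 93: fwd; pos0(id55) recv 74: fwd
Round 4: pos0(id55) recv 93: fwd; pos1(id93) recv 74: drop
Round 5: pos1(id93) recv 93: ELECTED

Answer: 55,74,93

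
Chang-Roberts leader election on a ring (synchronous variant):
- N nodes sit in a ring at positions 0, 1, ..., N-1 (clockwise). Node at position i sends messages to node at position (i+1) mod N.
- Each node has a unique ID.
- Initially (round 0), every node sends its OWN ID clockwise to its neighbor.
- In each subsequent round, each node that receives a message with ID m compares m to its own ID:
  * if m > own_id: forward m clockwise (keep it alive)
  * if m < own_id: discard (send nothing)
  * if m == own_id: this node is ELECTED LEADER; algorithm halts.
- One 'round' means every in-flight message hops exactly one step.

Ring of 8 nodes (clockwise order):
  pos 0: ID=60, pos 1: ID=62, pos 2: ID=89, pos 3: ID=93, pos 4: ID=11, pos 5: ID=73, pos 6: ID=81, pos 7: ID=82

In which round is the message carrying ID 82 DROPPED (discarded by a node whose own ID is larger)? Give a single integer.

Round 1: pos1(id62) recv 60: drop; pos2(id89) recv 62: drop; pos3(id93) recv 89: drop; pos4(id11) recv 93: fwd; pos5(id73) recv 11: drop; pos6(id81) recv 73: drop; pos7(id82) recv 81: drop; pos0(id60) recv 82: fwd
Round 2: pos5(id73) recv 93: fwd; pos1(id62) recv 82: fwd
Round 3: pos6(id81) recv 93: fwd; pos2(id89) recv 82: drop
Round 4: pos7(id82) recv 93: fwd
Round 5: pos0(id60) recv 93: fwd
Round 6: pos1(id62) recv 93: fwd
Round 7: pos2(id89) recv 93: fwd
Round 8: pos3(id93) recv 93: ELECTED
Message ID 82 originates at pos 7; dropped at pos 2 in round 3

Answer: 3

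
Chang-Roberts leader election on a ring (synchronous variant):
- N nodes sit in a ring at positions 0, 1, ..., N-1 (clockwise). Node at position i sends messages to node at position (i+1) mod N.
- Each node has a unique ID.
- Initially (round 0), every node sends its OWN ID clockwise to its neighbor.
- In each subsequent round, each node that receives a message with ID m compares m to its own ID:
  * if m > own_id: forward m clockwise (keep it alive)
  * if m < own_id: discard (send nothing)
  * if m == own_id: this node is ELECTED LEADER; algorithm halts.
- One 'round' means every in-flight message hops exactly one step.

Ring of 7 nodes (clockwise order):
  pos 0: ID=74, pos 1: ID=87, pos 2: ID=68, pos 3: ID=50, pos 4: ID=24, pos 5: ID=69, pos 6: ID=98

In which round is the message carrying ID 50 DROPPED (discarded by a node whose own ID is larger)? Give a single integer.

Answer: 2

Derivation:
Round 1: pos1(id87) recv 74: drop; pos2(id68) recv 87: fwd; pos3(id50) recv 68: fwd; pos4(id24) recv 50: fwd; pos5(id69) recv 24: drop; pos6(id98) recv 69: drop; pos0(id74) recv 98: fwd
Round 2: pos3(id50) recv 87: fwd; pos4(id24) recv 68: fwd; pos5(id69) recv 50: drop; pos1(id87) recv 98: fwd
Round 3: pos4(id24) recv 87: fwd; pos5(id69) recv 68: drop; pos2(id68) recv 98: fwd
Round 4: pos5(id69) recv 87: fwd; pos3(id50) recv 98: fwd
Round 5: pos6(id98) recv 87: drop; pos4(id24) recv 98: fwd
Round 6: pos5(id69) recv 98: fwd
Round 7: pos6(id98) recv 98: ELECTED
Message ID 50 originates at pos 3; dropped at pos 5 in round 2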